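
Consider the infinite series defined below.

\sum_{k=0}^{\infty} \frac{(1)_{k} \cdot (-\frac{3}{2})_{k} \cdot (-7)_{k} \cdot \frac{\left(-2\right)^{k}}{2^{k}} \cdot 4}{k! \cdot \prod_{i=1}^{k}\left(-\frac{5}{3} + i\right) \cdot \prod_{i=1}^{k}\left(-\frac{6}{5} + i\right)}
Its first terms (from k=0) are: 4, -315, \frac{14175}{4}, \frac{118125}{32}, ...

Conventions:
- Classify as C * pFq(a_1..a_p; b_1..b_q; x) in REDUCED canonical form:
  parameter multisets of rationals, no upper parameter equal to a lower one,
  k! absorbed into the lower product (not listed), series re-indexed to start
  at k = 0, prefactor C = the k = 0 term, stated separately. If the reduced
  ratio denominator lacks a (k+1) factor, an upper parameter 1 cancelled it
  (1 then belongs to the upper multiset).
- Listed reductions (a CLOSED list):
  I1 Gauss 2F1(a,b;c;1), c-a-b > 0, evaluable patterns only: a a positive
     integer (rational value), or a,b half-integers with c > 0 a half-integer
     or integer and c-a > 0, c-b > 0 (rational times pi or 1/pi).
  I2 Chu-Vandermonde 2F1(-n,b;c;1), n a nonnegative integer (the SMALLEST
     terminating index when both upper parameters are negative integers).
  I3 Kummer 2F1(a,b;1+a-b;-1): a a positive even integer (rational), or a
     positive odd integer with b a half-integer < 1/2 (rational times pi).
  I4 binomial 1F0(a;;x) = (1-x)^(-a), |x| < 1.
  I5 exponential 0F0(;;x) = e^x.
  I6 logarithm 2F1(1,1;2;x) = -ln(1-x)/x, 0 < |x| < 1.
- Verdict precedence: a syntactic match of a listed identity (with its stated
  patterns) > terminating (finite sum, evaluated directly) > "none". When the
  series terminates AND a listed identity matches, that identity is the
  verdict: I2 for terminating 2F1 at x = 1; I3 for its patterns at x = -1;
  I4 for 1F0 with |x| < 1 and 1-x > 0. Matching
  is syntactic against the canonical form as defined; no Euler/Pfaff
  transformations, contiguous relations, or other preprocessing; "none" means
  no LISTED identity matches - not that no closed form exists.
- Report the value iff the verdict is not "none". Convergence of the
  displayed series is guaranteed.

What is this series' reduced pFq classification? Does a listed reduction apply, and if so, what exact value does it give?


Prefactor 4, argument -1: 3F2 with upper {-7, -\frac{3}{2}, 1} over lower {-\frac{2}{3}, -\frac{1}{5}}. Verdict: terminating. (-7)_k vanishes past k = 7, leaving a 8-term sum, computed directly. Sum: \frac{21515838605407}{1643020288}.

Key observation: x = -1 and the two k-th powers (prefactor 4) combine into one argument.
Term ratio: r(k) = -1 * (k-7) (k-\frac{3}{2}) (k+1) / [(k-\frac{2}{3}) (k-\frac{1}{5}) (k+1)] - rational; roots negated = parameters, x = -1, C = 4.


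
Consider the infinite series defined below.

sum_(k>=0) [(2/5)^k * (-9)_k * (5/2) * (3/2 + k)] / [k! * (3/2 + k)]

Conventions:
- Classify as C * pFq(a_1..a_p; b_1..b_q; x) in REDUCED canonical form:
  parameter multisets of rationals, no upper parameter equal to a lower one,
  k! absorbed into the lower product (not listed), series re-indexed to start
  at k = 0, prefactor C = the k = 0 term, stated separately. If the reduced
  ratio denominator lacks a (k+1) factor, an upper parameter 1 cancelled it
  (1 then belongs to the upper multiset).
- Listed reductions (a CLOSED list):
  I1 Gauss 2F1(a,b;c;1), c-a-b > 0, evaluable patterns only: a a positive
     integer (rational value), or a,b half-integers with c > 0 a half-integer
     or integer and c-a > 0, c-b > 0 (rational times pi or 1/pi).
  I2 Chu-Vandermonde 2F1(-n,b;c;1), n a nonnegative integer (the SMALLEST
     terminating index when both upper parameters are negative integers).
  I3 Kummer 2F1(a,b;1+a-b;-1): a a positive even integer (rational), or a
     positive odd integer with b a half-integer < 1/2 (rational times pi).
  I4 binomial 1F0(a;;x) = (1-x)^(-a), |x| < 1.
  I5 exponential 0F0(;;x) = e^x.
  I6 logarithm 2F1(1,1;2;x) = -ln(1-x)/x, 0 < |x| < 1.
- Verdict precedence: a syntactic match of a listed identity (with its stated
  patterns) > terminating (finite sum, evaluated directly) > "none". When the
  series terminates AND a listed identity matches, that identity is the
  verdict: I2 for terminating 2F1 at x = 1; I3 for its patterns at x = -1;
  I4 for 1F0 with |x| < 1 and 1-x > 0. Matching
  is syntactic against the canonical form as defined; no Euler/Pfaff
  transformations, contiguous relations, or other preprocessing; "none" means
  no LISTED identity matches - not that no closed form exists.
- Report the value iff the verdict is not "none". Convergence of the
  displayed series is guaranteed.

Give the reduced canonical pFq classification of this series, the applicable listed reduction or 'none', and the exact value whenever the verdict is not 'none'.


Prefactor 5/2, argument 2/5: 1F0 with upper {-9} over lower {-}. Verdict: this is the binomial series (I4) (the 1F0 binomial series: exponent 9, x = 2/5). Its exact value is 19683/781250.

The tell: x = (2/5) and k + 3/2 divides numerator and denominator alike; C = 5/2, x = 2/5 after cancelling.
Consecutive-term ratio: r(k) = (2/5) * (k-9) / [(k+1)] - poly over poly, x = (2/5) from leading terms; C = 5/2 at k = 0.


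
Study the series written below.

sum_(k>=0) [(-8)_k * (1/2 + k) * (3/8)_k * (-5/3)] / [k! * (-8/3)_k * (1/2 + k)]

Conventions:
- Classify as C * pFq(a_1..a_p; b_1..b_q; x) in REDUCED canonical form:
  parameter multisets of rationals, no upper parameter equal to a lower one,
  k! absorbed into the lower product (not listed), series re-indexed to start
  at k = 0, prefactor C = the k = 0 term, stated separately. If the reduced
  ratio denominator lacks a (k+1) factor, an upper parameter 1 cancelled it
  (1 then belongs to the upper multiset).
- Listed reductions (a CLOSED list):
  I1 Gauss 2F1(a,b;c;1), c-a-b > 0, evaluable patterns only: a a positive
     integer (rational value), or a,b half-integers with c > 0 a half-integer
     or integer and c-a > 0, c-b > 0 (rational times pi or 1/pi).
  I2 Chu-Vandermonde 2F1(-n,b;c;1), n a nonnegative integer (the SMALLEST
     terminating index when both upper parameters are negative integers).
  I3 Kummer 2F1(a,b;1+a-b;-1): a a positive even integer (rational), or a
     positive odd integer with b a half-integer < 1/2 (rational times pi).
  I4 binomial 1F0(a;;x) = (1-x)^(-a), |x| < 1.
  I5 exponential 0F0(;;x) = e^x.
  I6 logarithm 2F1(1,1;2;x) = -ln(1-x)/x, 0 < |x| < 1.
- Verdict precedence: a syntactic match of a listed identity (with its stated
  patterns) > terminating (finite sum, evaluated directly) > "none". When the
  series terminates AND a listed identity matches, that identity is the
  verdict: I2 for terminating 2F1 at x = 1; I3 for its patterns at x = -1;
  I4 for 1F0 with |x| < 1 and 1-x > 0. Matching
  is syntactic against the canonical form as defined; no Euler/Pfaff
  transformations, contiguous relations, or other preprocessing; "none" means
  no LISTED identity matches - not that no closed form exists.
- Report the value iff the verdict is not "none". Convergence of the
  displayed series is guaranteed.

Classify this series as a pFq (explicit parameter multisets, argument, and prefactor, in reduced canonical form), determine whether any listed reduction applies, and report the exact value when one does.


Reduced: x = 1, 2F1, upper = {-8, 3/8}, lower = {-8/3}, C = -5/3. Verdict at x = 1: Chu-Vandermonde (I2) matches (terminating 2F1 at x = 1 with n = 8, b = 3/8, c = -8/3). Its exact value is 18629386475/83751862272.

The tell: t_0 being -5/3, striking the common factor k + 1/2 reduces the term (C = -5/3, x = 1).
Step ratio: r(k) = 1 * (k-8) (k+3/8) / [(k-8/3) (k+1)] ; factor over Q: parameters, x = 1, and C = -5/3.


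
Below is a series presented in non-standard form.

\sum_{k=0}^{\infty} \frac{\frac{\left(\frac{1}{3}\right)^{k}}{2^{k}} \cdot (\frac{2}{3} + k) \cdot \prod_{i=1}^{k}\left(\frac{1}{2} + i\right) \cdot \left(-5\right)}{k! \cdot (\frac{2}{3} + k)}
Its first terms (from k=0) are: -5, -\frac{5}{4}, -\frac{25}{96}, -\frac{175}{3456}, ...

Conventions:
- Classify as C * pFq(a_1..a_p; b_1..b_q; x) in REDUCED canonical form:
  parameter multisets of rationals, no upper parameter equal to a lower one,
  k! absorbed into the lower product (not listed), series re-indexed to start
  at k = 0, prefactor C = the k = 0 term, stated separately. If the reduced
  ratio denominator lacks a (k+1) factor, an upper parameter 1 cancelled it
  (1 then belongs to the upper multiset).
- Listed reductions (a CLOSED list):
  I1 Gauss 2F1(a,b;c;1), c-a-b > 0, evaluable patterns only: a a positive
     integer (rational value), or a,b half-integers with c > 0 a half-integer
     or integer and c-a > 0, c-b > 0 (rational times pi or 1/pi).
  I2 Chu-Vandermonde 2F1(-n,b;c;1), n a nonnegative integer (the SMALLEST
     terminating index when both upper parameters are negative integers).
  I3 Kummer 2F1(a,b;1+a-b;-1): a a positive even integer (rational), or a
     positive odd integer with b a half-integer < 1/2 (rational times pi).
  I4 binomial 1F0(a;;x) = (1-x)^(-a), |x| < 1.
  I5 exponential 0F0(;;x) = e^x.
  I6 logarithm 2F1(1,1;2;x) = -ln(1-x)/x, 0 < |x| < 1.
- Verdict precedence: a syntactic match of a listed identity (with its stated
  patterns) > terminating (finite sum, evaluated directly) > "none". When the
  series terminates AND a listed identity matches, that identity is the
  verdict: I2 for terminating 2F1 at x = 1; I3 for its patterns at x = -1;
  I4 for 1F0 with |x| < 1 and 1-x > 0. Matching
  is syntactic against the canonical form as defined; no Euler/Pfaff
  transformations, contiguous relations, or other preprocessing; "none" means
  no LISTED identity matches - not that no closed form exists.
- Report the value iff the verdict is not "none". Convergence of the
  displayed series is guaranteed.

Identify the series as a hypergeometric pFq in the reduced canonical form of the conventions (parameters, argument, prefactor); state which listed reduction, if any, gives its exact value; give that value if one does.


The series (x = \frac{1}{6}) is 1F0: upper {\frac{3}{2}}, lower {-}, prefactor -5. Verdict: the I4 binomial reduction fires (the 1F0 binomial series: exponent -3/2, x = \frac{1}{6}). Sum: \left(-5\right) \cdot \left(\frac{5}{6}\right)^{-\frac{3}{2}}.

Structural cue: t_0 being -5, the running product (C = -5, x = 1/6) telescopes to a rising factorial.
Term ratio: r(k) = \frac{1}{6} * (k+\frac{3}{2}) / [(k+1)] - rational in k. x = \frac{1}{6}; t_0 = -5; negate the roots.


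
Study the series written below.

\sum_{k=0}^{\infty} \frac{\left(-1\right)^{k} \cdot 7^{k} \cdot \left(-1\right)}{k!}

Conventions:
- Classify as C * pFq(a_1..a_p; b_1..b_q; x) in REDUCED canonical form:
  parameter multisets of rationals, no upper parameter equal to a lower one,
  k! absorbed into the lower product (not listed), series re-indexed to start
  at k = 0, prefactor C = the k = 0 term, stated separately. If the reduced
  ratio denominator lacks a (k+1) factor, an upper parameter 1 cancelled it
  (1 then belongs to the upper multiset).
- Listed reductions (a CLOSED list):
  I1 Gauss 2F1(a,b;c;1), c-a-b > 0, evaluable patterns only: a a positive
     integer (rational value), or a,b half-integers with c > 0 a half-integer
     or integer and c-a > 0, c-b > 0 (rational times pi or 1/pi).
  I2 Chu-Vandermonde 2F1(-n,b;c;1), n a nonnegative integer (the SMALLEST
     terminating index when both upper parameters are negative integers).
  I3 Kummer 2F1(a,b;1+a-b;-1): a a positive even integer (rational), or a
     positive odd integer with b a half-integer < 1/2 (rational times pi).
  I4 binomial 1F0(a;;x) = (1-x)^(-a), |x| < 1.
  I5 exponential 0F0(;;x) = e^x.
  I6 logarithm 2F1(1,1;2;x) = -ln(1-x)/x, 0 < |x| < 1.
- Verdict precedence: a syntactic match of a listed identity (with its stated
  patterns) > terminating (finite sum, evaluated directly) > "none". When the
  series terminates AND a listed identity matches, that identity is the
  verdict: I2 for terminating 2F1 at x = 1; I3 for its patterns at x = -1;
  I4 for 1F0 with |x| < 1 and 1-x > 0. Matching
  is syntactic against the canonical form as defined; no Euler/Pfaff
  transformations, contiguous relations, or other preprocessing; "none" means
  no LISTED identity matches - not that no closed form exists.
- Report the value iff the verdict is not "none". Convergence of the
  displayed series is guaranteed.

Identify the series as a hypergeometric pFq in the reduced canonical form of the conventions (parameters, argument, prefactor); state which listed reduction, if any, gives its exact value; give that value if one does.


At argument -7: a 0F0 with upper {-}, lower {-}, scaled by C = -1. Verdict: exponential (I5) applies (the 0F0 exponential series at x = -7). Exact value: \left(-1\right) \cdot e^{-7}.

The tell: t_0 being -1, the (-1)^k factor (C = -1) folds into the argument's sign.
Term ratio: r(k) = -7 * 1 / [(k+1)] - poly over poly, x = -7 from leading terms; C = -1 at k = 0.


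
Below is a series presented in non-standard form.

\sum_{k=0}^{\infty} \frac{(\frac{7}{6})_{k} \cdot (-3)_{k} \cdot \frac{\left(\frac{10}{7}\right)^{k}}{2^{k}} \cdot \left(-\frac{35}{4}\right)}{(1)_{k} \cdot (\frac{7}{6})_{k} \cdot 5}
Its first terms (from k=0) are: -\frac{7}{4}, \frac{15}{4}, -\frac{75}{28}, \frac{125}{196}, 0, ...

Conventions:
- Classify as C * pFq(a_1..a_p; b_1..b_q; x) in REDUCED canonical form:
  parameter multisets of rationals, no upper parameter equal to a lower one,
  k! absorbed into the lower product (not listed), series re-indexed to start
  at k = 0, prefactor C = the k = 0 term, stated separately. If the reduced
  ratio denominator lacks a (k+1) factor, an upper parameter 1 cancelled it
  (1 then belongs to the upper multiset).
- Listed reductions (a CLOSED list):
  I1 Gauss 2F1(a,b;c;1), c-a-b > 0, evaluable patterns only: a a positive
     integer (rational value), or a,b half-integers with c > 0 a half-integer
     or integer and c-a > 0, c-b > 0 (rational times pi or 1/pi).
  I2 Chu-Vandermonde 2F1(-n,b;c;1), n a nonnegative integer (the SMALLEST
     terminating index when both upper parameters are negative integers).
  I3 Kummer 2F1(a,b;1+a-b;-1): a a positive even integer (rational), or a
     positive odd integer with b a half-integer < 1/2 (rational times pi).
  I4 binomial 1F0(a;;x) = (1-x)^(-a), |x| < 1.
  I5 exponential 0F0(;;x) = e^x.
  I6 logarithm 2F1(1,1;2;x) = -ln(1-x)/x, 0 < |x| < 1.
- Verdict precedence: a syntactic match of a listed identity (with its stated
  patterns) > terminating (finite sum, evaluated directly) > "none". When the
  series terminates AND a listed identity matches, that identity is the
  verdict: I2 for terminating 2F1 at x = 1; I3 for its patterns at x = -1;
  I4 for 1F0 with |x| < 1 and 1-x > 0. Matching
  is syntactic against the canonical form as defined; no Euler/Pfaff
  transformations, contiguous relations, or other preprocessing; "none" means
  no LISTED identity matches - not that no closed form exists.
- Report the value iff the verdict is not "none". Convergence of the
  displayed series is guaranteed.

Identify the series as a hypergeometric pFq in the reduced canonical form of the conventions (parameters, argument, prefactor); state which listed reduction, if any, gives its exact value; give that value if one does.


x = \frac{5}{7} here; the reduced form reads 1F0, upper {-3}, lower {-}, C = -\frac{7}{4}. Verdict: this is the I4 binomial reduction (the 1F0 binomial series: exponent 3, x = \frac{5}{7}). Value: -\frac{2}{49}.

Structural cue: with t_0 = -\frac{7}{4}, the parameter 7/6 appears in both the upper and lower lists and cancels.
Ratio: r(k) = \frac{5}{7} * (k-3) / [(k+1)] - rational; roots negated = parameters, x = \frac{5}{7}, C = -\frac{7}{4}.


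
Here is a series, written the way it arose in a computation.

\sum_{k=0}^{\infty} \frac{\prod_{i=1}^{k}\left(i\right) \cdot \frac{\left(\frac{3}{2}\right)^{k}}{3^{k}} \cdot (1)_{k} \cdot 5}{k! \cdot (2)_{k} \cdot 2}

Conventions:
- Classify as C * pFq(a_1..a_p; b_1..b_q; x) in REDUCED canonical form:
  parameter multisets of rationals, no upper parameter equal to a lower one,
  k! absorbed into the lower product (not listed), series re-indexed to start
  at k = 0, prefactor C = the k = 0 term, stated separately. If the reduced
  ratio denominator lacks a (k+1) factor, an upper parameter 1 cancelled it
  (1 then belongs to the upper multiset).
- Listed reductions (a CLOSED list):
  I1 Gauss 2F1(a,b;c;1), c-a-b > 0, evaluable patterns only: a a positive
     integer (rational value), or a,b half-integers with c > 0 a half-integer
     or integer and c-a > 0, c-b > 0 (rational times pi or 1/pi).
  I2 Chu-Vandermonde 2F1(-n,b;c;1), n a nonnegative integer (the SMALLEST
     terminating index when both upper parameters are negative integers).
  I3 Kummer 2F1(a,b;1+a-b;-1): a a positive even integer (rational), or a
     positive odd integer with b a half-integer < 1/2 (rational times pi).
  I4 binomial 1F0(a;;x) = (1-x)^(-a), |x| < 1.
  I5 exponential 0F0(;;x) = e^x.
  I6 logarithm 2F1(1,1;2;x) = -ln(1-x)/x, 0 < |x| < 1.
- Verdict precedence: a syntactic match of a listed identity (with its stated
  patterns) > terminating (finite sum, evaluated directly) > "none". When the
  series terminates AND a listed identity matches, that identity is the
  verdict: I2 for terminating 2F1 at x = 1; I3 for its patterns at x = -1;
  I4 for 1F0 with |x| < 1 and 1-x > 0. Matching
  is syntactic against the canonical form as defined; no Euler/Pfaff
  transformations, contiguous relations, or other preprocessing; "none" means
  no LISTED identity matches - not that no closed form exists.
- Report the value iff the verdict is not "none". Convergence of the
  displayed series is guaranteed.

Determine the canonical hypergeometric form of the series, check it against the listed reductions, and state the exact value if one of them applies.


With C = \frac{5}{2}: the canonical form is 2F1(1, 1; 2; \frac{1}{2}). Verdict: this is logarithm (I6) (the logarithm: parameters (1,1;2), x = \frac{1}{2}). Sum: \left(-5\right) \cdot \ln\left(\frac{1}{2}\right).

Key step: with t_0 = \frac{5}{2}, the constant factors (C = 5/2) combine into one prefactor.
Ratio: r(k) = \frac{1}{2} * (k+1) (k+1) / [(k+2) (k+1)] - poly over poly, x = \frac{1}{2} from leading terms; C = \frac{5}{2} at k = 0.


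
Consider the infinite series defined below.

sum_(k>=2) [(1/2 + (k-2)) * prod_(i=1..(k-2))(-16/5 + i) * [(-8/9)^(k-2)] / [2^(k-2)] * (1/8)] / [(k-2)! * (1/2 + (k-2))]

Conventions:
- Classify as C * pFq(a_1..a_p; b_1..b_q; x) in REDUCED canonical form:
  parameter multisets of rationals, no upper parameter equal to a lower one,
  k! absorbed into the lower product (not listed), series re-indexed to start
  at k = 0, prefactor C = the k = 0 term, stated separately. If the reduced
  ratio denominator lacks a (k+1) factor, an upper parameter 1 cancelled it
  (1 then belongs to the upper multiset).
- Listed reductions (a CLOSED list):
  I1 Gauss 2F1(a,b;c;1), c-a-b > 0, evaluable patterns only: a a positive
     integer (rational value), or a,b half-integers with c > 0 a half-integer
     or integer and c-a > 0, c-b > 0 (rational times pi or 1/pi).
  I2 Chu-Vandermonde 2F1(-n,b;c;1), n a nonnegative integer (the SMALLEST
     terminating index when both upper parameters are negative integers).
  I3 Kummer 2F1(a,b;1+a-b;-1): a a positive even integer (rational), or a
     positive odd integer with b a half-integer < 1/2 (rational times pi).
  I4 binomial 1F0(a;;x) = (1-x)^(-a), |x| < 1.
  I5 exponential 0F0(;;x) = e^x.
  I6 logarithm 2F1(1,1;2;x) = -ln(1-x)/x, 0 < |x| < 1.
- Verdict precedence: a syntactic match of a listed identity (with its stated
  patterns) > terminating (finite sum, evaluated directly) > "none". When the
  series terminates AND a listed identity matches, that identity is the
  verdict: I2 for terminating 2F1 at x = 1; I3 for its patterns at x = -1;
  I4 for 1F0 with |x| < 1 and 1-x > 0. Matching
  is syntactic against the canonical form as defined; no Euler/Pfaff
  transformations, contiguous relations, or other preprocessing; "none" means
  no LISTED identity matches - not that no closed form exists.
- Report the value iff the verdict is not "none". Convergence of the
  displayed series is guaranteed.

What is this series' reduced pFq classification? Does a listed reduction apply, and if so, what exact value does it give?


Structural cue: t_0 being 1/8, the running product (C = 1/8) telescopes to a rising factorial.
Term ratio: r(k) = (-4/9) * (k-11/5) / [(k+1)] - poly over poly, x = (-4/9) from leading terms; C = 1/8 at k = 0.

With C = 1/8: the canonical form is 1F0(-11/5; -; -4/9). Verdict at x = -4/9: the I4 binomial reduction matches (the 1F0 binomial series: exponent 11/5, x = -4/9). Its exact value is (1/8) * (13/9)^(11/5).


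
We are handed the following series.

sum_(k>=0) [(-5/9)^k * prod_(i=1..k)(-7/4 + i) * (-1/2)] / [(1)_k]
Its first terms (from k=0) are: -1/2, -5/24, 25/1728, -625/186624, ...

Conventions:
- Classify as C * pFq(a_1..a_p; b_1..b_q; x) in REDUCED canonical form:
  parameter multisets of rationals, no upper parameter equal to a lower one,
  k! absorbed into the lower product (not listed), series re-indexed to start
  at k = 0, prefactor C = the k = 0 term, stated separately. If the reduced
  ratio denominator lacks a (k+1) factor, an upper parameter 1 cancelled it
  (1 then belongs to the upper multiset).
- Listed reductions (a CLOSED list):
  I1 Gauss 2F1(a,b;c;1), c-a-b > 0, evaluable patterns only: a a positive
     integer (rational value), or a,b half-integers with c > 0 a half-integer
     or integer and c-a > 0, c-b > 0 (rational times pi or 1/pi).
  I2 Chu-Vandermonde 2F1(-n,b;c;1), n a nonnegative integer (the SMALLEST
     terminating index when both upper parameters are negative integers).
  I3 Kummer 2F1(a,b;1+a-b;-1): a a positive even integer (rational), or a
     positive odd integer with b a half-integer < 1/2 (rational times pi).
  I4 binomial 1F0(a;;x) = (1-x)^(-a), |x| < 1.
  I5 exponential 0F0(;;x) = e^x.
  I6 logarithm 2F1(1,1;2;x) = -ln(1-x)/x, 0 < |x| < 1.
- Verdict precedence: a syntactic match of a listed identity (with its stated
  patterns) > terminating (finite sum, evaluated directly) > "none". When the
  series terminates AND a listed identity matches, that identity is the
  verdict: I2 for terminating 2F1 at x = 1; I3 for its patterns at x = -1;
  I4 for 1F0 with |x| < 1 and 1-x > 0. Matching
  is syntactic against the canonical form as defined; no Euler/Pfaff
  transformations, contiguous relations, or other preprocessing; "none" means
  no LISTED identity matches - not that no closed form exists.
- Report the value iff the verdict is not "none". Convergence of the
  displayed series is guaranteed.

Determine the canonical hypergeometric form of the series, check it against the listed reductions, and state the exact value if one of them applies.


First insight: x = (-5/9) and the running product (C = -1/2, x = -5/9) telescopes to a rising factorial.
Adjacent-term ratio: r(k) = (-5/9) * (k-3/4) / [(k+1)] - rational in k, leading ratio (-5/9); with t_0 = -1/2, classification follows.

x = -5/9 here; the reduced form reads 1F0, upper {-3/4}, lower {-}, C = -1/2. Verdict: the binomial series (I4) fires (the 1F0 binomial series: exponent 3/4, x = -5/9). Its exact value is (-1/2) * (14/9)^(3/4).


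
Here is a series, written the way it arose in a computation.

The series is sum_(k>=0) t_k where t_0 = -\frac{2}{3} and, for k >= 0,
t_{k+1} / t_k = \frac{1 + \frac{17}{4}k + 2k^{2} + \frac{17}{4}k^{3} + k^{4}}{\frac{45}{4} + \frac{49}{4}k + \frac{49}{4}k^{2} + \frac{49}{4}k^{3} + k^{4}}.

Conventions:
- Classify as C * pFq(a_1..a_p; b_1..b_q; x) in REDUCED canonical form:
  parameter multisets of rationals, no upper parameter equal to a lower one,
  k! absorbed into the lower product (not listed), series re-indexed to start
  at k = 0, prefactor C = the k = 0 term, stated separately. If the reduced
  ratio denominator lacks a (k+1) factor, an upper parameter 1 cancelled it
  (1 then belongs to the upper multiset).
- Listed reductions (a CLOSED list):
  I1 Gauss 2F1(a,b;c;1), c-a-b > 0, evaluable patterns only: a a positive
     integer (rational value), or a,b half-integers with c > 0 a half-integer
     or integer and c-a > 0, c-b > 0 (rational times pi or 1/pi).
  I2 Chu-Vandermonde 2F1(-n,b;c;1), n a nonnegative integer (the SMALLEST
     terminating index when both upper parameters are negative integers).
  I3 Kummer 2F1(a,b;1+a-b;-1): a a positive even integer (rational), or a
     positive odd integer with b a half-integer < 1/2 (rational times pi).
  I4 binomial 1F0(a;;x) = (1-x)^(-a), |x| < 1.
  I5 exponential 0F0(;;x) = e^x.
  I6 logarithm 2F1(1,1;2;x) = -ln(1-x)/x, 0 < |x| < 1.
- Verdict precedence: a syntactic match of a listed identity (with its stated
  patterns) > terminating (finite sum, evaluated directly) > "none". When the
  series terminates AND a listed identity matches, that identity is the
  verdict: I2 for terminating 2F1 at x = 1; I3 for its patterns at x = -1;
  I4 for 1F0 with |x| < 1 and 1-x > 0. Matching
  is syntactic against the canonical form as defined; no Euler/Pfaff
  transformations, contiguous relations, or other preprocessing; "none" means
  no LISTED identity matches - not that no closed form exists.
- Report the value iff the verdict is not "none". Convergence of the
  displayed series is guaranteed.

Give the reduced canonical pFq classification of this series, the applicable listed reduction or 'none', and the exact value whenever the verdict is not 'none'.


x = 1 here; the reduced form reads 2F1, upper {\frac{1}{4}, 4}, lower {\frac{45}{4}}, C = -\frac{2}{3}. Verdict: the Gauss summation I1 applies (x = 1: the Gamma ratio telescopes since c-a-b = 7 > 0 and a = 4 in Z>0). Sum: -\frac{483923}{645120}.

First insight: from the first term -\frac{2}{3}: cancel k^2 + 1 from the displayed ratio first; then C = -2/3.
Ratio: r(k) = 1 * (k+\frac{1}{4}) (k+4) / [(k+\frac{45}{4}) (k+1)] ; factor over Q: parameters, x = 1, and C = -\frac{2}{3}.


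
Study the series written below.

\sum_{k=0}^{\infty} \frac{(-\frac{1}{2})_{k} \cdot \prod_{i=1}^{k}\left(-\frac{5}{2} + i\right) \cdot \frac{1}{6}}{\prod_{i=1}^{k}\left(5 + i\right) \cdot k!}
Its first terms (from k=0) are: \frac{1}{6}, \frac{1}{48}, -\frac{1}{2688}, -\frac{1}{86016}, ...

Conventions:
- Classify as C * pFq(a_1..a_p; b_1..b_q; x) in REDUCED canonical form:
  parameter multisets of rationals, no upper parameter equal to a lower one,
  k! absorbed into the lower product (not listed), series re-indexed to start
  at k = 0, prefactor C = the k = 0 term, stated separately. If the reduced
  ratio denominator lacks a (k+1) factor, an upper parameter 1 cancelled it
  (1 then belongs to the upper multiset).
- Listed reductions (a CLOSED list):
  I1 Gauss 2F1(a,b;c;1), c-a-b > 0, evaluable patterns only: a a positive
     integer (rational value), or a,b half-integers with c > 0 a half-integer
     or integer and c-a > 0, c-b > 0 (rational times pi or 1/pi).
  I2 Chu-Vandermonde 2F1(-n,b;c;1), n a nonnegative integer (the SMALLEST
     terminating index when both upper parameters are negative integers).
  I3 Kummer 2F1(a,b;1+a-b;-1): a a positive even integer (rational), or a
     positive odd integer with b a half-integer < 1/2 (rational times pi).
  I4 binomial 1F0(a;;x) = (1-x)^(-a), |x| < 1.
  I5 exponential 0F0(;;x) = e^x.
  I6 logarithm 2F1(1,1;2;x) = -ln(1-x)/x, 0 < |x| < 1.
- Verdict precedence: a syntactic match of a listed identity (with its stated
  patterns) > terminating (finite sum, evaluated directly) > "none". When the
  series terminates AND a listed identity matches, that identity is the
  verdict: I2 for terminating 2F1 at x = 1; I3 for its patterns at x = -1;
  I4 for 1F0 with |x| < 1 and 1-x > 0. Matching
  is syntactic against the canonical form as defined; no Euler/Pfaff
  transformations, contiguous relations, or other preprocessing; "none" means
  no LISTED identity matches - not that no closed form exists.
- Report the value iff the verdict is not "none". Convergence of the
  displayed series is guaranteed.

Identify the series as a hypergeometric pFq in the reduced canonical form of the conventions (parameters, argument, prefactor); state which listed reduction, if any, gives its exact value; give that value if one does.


Classification (C = \frac{1}{6}): 2F1 with upper {-\frac{3}{2}, -\frac{1}{2}}, lower {6}, argument x = 1. Verdict at x = 1: the half-integer Gauss pattern (I1) matches (x = 1; upper {-\frac{3}{2}, -\frac{1}{2}} half-integers, c = 6 in the evaluable pattern). Value: \frac{524288}{891891} / \pi.

First insight: t_0 being \frac{1}{6}, the running product (prefactor 1/6) telescopes to a rising factorial.
Consecutive-term ratio: r(k) = 1 * (k-\frac{3}{2}) (k-\frac{1}{2}) / [(k+6) (k+1)] - rational in k. x = 1; t_0 = \frac{1}{6}; negate the roots.


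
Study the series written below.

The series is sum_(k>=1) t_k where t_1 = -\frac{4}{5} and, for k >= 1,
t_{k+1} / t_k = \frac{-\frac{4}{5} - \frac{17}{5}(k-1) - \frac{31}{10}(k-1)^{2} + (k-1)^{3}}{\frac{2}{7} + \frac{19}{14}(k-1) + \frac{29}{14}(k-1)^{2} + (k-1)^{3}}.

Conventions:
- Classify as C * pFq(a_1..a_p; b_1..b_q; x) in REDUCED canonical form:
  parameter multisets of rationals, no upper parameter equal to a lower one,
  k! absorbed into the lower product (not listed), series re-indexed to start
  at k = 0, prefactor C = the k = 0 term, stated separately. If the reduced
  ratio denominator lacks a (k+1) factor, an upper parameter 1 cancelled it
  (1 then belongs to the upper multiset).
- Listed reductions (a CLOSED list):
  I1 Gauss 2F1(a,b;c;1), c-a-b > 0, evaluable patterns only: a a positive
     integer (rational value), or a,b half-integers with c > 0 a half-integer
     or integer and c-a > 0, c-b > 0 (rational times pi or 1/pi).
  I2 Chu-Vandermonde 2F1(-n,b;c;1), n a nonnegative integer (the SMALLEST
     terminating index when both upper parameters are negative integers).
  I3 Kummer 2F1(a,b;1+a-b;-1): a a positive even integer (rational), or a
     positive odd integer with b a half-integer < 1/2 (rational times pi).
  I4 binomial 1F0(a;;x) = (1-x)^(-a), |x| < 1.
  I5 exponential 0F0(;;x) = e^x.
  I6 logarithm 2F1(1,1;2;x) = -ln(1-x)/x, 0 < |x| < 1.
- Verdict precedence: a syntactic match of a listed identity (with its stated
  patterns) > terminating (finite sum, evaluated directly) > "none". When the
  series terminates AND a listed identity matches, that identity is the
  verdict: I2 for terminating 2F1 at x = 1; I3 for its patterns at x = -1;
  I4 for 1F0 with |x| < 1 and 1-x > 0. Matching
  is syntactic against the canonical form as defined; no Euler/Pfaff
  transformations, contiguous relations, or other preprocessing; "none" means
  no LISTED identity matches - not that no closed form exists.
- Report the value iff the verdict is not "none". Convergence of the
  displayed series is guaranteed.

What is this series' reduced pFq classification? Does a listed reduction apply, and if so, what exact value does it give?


Classification (C = -\frac{4}{5}): 2F1 with upper {-4, \frac{2}{5}}, lower {\frac{4}{7}}, argument x = 1. Verdict: Chu-Vandermonde (I2) applies (terminating 2F1 at x = 1 with n = 4, b = 2/5, c = \frac{4}{7}). Its exact value is -\frac{115292}{859375}.

First insight: with t_0 = -\frac{4}{5}, roots of the ratio polynomials (prefactor -4/5) are the negated parameters.
Step ratio: r(k) = 1 * (k-4) (k+\frac{2}{5}) / [(k+\frac{4}{7}) (k+1)] ; factor over Q: parameters, x = 1, and C = -\frac{4}{5}.


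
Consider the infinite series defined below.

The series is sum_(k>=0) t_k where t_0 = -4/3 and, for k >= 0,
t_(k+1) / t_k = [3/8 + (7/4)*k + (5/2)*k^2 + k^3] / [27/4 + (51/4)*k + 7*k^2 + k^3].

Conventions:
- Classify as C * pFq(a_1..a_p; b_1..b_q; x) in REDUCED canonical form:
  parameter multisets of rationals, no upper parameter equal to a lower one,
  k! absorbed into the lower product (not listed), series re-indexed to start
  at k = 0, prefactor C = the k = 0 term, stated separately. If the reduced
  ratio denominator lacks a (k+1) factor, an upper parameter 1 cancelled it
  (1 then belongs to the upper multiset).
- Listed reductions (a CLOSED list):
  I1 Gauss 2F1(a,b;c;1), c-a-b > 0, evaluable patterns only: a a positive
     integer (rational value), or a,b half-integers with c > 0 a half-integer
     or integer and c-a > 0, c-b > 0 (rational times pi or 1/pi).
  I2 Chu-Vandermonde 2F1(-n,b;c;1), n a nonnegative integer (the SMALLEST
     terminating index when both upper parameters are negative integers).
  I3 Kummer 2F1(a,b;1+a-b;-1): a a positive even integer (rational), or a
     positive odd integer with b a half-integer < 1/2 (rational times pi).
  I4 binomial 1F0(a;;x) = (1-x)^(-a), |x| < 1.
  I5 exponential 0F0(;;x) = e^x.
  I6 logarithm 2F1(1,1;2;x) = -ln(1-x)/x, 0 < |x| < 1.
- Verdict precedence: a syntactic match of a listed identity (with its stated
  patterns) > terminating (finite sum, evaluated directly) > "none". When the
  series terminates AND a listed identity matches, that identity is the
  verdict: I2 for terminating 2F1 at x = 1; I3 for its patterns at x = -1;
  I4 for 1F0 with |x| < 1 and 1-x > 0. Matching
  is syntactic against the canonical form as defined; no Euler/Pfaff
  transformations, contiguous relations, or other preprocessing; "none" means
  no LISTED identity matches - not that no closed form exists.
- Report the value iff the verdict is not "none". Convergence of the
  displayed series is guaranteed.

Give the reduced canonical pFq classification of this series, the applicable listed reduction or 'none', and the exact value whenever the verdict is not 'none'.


With C = -4/3: the canonical form is 2F1(1/2, 1/2; 9/2; 1). Verdict: this is Gauss (I1, half-integer pattern) (x = 1; upper {1/2, 1/2} half-integers, c = 9/2 in the evaluable pattern). Its exact value is (-175/384) * pi.

Structural cue: with t_0 = -4/3, cancel k + 3/2 from the displayed ratio first; then prefactor -4/3.
Consecutive-term ratio: r(k) = 1 * (k+1/2) (k+1/2) / [(k+9/2) (k+1)] ; factor over Q: parameters, x = 1, and C = -4/3.


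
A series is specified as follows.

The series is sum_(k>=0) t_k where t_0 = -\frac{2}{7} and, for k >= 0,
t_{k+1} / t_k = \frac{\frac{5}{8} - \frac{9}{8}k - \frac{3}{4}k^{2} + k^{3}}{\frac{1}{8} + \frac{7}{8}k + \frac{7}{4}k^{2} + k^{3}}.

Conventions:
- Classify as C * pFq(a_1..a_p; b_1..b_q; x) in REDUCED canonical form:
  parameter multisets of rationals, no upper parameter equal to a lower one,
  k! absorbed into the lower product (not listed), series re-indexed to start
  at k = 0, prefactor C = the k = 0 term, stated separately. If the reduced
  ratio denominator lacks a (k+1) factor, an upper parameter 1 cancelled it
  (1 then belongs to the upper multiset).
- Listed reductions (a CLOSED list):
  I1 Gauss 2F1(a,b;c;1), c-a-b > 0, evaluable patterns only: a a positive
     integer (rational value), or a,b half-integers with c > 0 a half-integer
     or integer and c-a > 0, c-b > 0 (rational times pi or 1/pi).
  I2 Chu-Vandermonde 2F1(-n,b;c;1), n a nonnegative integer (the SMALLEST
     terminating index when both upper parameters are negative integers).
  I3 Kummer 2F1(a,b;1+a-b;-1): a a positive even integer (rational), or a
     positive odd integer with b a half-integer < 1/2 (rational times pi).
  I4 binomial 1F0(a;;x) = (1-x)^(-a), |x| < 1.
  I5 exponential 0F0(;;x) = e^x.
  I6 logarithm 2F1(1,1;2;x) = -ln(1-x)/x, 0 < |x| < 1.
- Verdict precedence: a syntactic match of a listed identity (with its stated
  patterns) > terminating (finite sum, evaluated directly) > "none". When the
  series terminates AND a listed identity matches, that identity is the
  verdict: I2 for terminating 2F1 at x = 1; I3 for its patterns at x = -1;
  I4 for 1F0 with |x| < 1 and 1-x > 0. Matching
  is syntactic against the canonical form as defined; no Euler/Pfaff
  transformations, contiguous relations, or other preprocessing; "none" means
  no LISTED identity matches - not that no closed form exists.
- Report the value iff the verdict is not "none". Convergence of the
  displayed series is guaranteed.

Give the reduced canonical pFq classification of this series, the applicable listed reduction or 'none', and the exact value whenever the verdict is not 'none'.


At argument 1: a 3F2 with upper {-\frac{5}{4}, -\frac{1}{2}, 1}, lower {\frac{1}{4}, \frac{1}{2}}, scaled by C = -\frac{2}{7}. Verdict: none. No listed pattern accepts 3F2(-\frac{5}{4}, -\frac{1}{2}, 1; \frac{1}{4}, \frac{1}{2}; 1).

The tell: x = 1 and roots of the ratio polynomials (C = -2/7) are the negated parameters.
Term ratio: r(k) = 1 * (k-\frac{5}{4}) (k-\frac{1}{2}) (k+1) / [(k+\frac{1}{4}) (k+\frac{1}{2}) (k+1)] - rational in k. x = 1; t_0 = -\frac{2}{7}; negate the roots.


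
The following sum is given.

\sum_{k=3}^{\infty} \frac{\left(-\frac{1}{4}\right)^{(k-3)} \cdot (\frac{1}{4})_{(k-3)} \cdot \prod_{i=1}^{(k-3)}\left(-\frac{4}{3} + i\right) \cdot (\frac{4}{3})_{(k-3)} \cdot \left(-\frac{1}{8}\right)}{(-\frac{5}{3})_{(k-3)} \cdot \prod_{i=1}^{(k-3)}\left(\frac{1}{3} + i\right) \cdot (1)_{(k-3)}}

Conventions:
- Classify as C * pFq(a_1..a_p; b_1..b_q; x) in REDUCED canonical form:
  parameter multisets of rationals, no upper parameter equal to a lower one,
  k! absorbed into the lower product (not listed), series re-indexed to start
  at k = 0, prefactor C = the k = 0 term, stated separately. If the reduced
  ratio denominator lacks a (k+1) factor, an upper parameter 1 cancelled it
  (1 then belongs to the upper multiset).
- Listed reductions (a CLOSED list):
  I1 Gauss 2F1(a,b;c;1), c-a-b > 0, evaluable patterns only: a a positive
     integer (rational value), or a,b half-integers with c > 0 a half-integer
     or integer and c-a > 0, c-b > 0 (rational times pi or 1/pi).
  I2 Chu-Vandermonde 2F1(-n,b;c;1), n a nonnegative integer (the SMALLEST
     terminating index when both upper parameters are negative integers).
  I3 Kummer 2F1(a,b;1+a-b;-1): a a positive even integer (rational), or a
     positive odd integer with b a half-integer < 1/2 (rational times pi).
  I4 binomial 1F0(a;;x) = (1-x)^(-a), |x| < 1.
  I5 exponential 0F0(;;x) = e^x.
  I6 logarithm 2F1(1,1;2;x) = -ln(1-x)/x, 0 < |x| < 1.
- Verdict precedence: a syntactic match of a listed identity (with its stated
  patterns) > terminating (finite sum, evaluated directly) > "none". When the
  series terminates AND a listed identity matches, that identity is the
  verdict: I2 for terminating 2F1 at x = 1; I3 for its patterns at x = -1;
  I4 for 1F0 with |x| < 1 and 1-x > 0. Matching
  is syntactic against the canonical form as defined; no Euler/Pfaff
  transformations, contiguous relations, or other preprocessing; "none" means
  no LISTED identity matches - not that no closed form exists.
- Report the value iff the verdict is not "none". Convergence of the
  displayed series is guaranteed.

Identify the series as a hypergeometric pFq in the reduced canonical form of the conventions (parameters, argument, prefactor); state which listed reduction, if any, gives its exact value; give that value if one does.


Canonical form: C = -\frac{1}{8} times 2F1 with upper {-\frac{1}{3}, \frac{1}{4}}, lower {-\frac{5}{3}}, x = -\frac{1}{4}. Verdict: none. No listed pattern accepts 2F1(-\frac{1}{3}, \frac{1}{4}; -\frac{5}{3}; -\frac{1}{4}).

First insight: with t_0 = -\frac{1}{8}, the lower running product (C = -1/8, x = -1/4) is a rising factorial.
Term ratio: r(k) = -\frac{1}{4} * (k-\frac{1}{3}) (k+\frac{1}{4}) / [(k-\frac{5}{3}) (k+1)] - rational in k. x = -\frac{1}{4}; t_0 = -\frac{1}{8}; negate the roots.


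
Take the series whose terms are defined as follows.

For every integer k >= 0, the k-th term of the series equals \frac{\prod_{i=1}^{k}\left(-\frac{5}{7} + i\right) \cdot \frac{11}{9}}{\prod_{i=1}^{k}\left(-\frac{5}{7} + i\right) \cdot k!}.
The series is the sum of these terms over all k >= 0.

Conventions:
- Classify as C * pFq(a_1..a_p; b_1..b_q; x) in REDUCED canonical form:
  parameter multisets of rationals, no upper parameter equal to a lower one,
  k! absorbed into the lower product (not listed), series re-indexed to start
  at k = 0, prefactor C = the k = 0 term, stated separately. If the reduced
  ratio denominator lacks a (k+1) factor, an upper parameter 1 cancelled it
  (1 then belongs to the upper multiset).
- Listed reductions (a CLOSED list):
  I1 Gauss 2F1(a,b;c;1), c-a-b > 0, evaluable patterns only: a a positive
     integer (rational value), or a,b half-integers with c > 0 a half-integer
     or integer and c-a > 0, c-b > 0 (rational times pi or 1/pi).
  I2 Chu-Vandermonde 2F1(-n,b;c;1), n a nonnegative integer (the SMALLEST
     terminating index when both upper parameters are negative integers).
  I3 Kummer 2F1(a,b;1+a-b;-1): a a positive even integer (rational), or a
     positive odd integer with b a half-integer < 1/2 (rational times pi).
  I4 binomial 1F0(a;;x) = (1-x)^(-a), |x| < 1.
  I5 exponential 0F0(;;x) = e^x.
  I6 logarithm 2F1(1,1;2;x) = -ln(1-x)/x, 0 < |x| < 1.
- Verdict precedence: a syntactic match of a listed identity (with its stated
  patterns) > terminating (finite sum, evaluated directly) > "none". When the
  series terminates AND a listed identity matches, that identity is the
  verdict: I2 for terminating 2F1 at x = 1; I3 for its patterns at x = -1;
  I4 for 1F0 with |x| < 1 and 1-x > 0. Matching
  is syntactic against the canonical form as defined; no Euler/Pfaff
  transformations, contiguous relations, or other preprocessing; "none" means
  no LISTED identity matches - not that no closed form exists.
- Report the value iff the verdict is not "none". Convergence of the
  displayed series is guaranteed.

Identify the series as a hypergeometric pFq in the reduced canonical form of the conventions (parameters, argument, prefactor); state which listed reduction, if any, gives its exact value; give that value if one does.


Key observation: t_0 being \frac{11}{9}, the parameter 2/7 appears in both the upper and lower lists and cancels.
Term ratio: r(k) = 1 * 1 / [(k+1)] - poly over poly, x = 1 from leading terms; C = \frac{11}{9} at k = 0.

Reduced: x = 1, 0F0, upper = {-}, lower = {-}, C = \frac{11}{9}. Verdict: this is exponential (I5) (the 0F0 exponential series at x = 1). Its exact value is \frac{11}{9} \cdot e^{1}.
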